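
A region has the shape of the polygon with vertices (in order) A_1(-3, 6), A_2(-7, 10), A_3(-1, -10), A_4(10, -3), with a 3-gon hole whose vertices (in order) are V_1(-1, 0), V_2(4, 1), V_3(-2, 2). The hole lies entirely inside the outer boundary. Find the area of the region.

117.5

Outer boundary:
Apply the shoelace formula: 2A = Σ (x_i·y_{i+1} − x_{i+1}·y_i), indices taken mod 4.
Σ = (12) + (80) + (103) + (51) = 246
Area = |Σ|/2 = 123.
Hole:
Apply the shoelace formula: 2A = Σ (x_i·y_{i+1} − x_{i+1}·y_i), indices taken mod 3.
V_1→V_2: (-1)(1) − (4)(0) = -1
V_2→V_3: (4)(2) − (-2)(1) = 10
V_3→V_1: (-2)(0) − (-1)(2) = 2
Σ = 11
Area = |Σ|/2 = 5.5.
Net area = 123 − 5.5 = 117.5.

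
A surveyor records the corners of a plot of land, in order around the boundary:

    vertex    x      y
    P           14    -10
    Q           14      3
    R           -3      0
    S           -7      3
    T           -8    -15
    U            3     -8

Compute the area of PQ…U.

251

Apply the surveyor's formula: 2A = Σ (x_i·y_{i+1} − x_{i+1}·y_i), indices taken mod 6.
Σ = (182) + (9) + (-9) + (129) + (109) + (82) = 502
Area = |Σ|/2 = 251.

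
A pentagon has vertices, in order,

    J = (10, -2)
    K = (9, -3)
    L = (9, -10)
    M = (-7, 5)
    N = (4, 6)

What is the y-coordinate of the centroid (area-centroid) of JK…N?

-5/69

Apply Gauss's area formula. First the cross-terms c_i = x_i·y_{i+1} − x_{i+1}·y_i:
  -12, -63, -25, -62, -68  ⇒  2A = -230, A = -115.
Then Σ (y_i + y_{i+1})·c_i = 50, so ȳ = 50 / (6·(-115)) = -5/69.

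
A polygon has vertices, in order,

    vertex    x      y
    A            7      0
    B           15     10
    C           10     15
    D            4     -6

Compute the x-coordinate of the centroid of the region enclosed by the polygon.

383/39

Apply the surveyor's formula. First the cross-terms c_i = x_i·y_{i+1} − x_{i+1}·y_i:
  70, 125, -120, 42  ⇒  2A = 117, A = 58.5.
Then Σ (x_i + x_{i+1})·c_i = 3447, so x̄ = 3447 / (6·58.5) = 383/39.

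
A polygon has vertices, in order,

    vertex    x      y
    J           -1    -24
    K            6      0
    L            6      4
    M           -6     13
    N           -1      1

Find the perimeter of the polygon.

82

|JK| = √((7)² + (24)²) = √625 = 25
|KL| = √((0)² + (4)²) = √16 = 4
|LM| = √((-12)² + (9)²) = √225 = 15
|MN| = √((5)² + (-12)²) = √169 = 13
|NJ| = √((0)² + (-25)²) = √625 = 25
Perimeter = 25 + 4 + 15 + 13 + 25 = 82.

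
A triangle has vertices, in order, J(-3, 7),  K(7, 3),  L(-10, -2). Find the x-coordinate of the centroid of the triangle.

Apply the shoelace (surveyor's) formula. First the cross-terms c_i = x_i·y_{i+1} − x_{i+1}·y_i:
  -58, 16, -76  ⇒  2A = -118, A = -59.
Then Σ (x_i + x_{i+1})·c_i = 708, so x̄ = 708 / (6·(-59)) = -2.

-2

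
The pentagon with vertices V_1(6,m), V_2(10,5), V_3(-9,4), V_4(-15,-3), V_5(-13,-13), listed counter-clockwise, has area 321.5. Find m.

-9

Write out the shoelace sum; only the two edges meeting at V_1 involve m:
2·Area = [((-13)·m − 6·(-13)) + (6·5 − 10·m)] + 328
       = -23·m + 436 = 643
⇒ m = -9.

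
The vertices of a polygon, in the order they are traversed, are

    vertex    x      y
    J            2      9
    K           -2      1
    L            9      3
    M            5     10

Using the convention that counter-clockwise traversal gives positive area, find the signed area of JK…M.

Apply Gauss's area formula: 2A = Σ (x_i·y_{i+1} − x_{i+1}·y_i), indices taken mod 4.
Σ = (20) + (-15) + (75) + (25) = 105
Signed area = Σ/2 = 52.5 (positive ⇒ counter-clockwise traversal).

52.5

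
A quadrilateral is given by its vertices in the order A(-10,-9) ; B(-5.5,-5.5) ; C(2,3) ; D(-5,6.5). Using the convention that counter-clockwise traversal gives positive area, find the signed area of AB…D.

69

Apply the surveyor's formula: 2A = Σ (x_i·y_{i+1} − x_{i+1}·y_i), indices taken mod 4.
Σ = (5.5) + (-5.5) + (28) + (110) = 138
Signed area = Σ/2 = 69 (positive ⇒ counter-clockwise traversal).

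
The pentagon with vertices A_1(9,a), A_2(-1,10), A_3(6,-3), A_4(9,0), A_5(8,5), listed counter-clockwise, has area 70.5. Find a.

9

Write out the shoelace sum; only the two edges meeting at A_1 involve a:
2·Area = [(8·a − 9·5) + (9·10 − (-1)·a)] + 15
       = 9·a + 60 = 141
⇒ a = 9.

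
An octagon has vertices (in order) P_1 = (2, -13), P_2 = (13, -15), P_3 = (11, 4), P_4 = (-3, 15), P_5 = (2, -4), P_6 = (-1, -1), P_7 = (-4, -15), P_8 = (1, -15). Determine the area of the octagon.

306

Apply the surveyor's formula: 2A = Σ (x_i·y_{i+1} − x_{i+1}·y_i), indices taken mod 8.
Cross-terms: 139, 217, 177, -18, -6, 11, 75, 17  ⇒  Σ = 612
Area = |Σ|/2 = 306.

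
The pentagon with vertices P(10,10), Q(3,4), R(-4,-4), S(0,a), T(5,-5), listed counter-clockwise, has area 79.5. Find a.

The doubled signed area Σ (x_i y_{i+1} − x_{i+1} y_i) is linear in a.
With a=0 it equals 114; the coefficient of a is -9 (from the two edges through S).
So -9·a + 114 = 2·79.5 = 159 ⇒ a = -5.

-5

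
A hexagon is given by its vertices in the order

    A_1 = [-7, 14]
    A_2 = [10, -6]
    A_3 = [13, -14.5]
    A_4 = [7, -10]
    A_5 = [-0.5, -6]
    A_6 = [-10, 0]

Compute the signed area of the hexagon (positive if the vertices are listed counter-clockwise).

-220.25

A_1→A_2: (-7)(-6) − (10)(14) = -98
A_2→A_3: (10)(-14.5) − (13)(-6) = -67
A_3→A_4: (13)(-10) − (7)(-14.5) = -28.5
A_4→A_5: (7)(-6) − (-0.5)(-10) = -47
A_5→A_6: (-0.5)(0) − (-10)(-6) = -60
A_6→A_1: (-10)(14) − (-7)(0) = -140
Σ = -440.5
Signed area = Σ/2 = -220.25 (negative ⇒ clockwise traversal).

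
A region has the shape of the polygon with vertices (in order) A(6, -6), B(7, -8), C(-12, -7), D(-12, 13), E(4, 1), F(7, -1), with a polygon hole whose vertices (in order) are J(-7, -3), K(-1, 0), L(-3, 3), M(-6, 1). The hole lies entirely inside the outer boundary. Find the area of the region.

Outer boundary:
Σ = (-6) + (-145) + (-240) + (-64) + (-11) + (-36) = -502
Area = |Σ|/2 = 251.
Hole:
Σ = (-3) + (-3) + (15) + (25) = 34
Area = |Σ|/2 = 17.
Net area = 251 − 17 = 234.

234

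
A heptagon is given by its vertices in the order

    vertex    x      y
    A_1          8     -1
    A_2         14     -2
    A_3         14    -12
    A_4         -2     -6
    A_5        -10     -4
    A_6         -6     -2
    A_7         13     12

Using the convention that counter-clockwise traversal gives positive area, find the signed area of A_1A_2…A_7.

Apply the shoelace (surveyor's) formula: 2A = Σ (x_i·y_{i+1} − x_{i+1}·y_i), indices taken mod 7.
Σ = (-2) + (-140) + (-108) + (-52) + (-4) + (-46) + (-109) = -461
Signed area = Σ/2 = -230.5 (negative ⇒ clockwise traversal).

-230.5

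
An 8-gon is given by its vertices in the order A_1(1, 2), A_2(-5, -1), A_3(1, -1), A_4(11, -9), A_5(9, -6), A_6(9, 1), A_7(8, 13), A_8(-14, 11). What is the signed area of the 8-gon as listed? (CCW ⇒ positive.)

A_1→A_2: (1)(-1) − (-5)(2) = 9
A_2→A_3: (-5)(-1) − (1)(-1) = 6
A_3→A_4: (1)(-9) − (11)(-1) = 2
A_4→A_5: (11)(-6) − (9)(-9) = 15
A_5→A_6: (9)(1) − (9)(-6) = 63
A_6→A_7: (9)(13) − (8)(1) = 109
A_7→A_8: (8)(11) − (-14)(13) = 270
A_8→A_1: (-14)(2) − (1)(11) = -39
Σ = 435
Signed area = Σ/2 = 217.5 (positive ⇒ counter-clockwise traversal).

217.5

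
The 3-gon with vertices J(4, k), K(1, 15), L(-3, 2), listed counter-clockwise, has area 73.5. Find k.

-12

The doubled signed area Σ (x_i y_{i+1} − x_{i+1} y_i) is linear in k.
With k=0 it equals 99; the coefficient of k is -4 (from the two edges through J).
So -4·k + 99 = 2·73.5 = 147 ⇒ k = -12.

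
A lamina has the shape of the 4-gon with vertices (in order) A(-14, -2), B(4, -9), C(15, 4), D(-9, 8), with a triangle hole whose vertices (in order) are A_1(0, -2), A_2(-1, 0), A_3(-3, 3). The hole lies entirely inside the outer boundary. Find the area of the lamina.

Outer boundary:
Apply the shoelace (surveyor's) formula: 2A = Σ (x_i·y_{i+1} − x_{i+1}·y_i), indices taken mod 4.
Cross-terms: 134, 151, 156, 130  ⇒  Σ = 571
Area = |Σ|/2 = 285.5.
Hole:
Apply Gauss's area formula: 2A = Σ (x_i·y_{i+1} − x_{i+1}·y_i), indices taken mod 3.
Σ = (-2) + (-3) + (6) = 1
Area = |Σ|/2 = 0.5.
Net area = 285.5 − 0.5 = 285.

285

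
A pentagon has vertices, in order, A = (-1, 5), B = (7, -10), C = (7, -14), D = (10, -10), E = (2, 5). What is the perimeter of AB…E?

|AB| = √((8)² + (-15)²) = √289 = 17
|BC| = √((0)² + (-4)²) = √16 = 4
|CD| = √((3)² + (4)²) = √25 = 5
|DE| = √((-8)² + (15)²) = √289 = 17
|EA| = √((-3)² + (0)²) = √9 = 3
Perimeter = 17 + 4 + 5 + 17 + 3 = 46.

46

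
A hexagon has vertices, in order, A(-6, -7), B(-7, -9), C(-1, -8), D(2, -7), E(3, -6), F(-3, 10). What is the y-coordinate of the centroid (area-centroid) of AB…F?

-350/177

Apply the shoelace formula. First the cross-terms c_i = x_i·y_{i+1} − x_{i+1}·y_i:
  5, 47, 23, 9, 12, 81  ⇒  2A = 177, A = 88.5.
Then Σ (y_i + y_{i+1})·c_i = -1050, so ȳ = -1050 / (6·88.5) = -350/177.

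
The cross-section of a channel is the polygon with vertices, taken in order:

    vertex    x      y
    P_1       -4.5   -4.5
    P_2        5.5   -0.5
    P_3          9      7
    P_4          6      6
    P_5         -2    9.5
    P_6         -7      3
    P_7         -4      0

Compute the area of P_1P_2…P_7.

Cross-terms: 27, 43, 12, 69, 60.5, 12, 18  ⇒  Σ = 241.5
Area = |Σ|/2 = 120.75.

120.75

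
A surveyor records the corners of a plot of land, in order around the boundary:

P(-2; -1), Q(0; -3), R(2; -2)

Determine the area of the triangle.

Σ = (6) + (6) + (-6) = 6
Area = |Σ|/2 = 3.

3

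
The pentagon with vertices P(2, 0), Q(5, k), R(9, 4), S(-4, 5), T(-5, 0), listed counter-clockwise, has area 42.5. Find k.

3

The doubled signed area Σ (x_i y_{i+1} − x_{i+1} y_i) is linear in k.
With k=0 it equals 106; the coefficient of k is -7 (from the two edges through Q).
So -7·k + 106 = 2·42.5 = 85 ⇒ k = 3.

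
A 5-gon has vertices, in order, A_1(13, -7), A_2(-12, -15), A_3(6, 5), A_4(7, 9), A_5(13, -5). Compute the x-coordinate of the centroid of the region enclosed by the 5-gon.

491/153

Apply Gauss's area formula. First the cross-terms c_i = x_i·y_{i+1} − x_{i+1}·y_i:
  -279, 30, 19, -152, -26  ⇒  2A = -408, A = -204.
Then Σ (x_i + x_{i+1})·c_i = -3928, so x̄ = -3928 / (6·(-204)) = 491/153.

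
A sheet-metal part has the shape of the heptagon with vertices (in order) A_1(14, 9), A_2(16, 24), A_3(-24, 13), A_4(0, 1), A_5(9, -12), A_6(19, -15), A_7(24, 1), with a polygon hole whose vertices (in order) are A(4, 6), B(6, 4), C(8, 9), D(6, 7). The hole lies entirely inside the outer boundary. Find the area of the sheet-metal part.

802.5

Outer boundary:
Apply the shoelace formula: 2A = Σ (x_i·y_{i+1} − x_{i+1}·y_i), indices taken mod 7.
Σ = (192) + (784) + (-24) + (-9) + (93) + (379) + (202) = 1617
Area = |Σ|/2 = 808.5.
Hole:
Apply the shoelace (surveyor's) formula: 2A = Σ (x_i·y_{i+1} − x_{i+1}·y_i), indices taken mod 4.
Σ = (-20) + (22) + (2) + (8) = 12
Area = |Σ|/2 = 6.
Net area = 808.5 − 6 = 802.5.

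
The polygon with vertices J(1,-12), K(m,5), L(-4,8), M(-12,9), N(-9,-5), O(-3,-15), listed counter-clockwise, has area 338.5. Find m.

14

Write out the shoelace sum; only the two edges meeting at K involve m:
2·Area = [(1·5 − m·(-12)) + (m·8 − (-4)·5)] + 372
       = 20·m + 397 = 677
⇒ m = 14.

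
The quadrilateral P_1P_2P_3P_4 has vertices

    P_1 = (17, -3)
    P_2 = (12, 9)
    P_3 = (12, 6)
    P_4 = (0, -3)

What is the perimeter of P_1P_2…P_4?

48

|P_1P_2| = √((-5)² + (12)²) = √169 = 13
|P_2P_3| = √((0)² + (-3)²) = √9 = 3
|P_3P_4| = √((-12)² + (-9)²) = √225 = 15
|P_4P_1| = √((17)² + (0)²) = √289 = 17
Perimeter = 13 + 3 + 15 + 17 = 48.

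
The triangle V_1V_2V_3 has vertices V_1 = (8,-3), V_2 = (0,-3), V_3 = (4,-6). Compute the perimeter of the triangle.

18

|V_1V_2| = √((-8)² + (0)²) = √64 = 8
|V_2V_3| = √((4)² + (-3)²) = √25 = 5
|V_3V_1| = √((4)² + (3)²) = √25 = 5
Perimeter = 8 + 5 + 5 = 18.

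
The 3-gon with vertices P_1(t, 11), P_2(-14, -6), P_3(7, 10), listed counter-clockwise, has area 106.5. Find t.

-5

The doubled signed area Σ (x_i y_{i+1} − x_{i+1} y_i) is linear in t.
With t=0 it equals 133; the coefficient of t is -16 (from the two edges through P_1).
So -16·t + 133 = 2·106.5 = 213 ⇒ t = -5.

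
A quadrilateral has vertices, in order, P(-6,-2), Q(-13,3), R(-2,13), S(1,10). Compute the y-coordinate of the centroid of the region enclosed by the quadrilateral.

421/78

Apply the shoelace (surveyor's) formula. First the cross-terms c_i = x_i·y_{i+1} − x_{i+1}·y_i:
  -44, -163, -33, 58  ⇒  2A = -182, A = -91.
Then Σ (y_i + y_{i+1})·c_i = -2947, so ȳ = -2947 / (6·(-91)) = 421/78.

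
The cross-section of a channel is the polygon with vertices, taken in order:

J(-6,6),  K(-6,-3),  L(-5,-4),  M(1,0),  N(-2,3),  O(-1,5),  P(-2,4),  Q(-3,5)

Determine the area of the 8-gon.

Σ = (54) + (9) + (4) + (3) + (-7) + (6) + (2) + (12) = 83
Area = |Σ|/2 = 41.5.

41.5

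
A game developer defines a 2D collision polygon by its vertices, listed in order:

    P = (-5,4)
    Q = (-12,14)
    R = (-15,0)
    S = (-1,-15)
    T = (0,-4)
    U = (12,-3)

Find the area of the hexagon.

249

Apply the surveyor's formula: 2A = Σ (x_i·y_{i+1} − x_{i+1}·y_i), indices taken mod 6.
Σ = (-22) + (210) + (225) + (4) + (48) + (33) = 498
Area = |Σ|/2 = 249.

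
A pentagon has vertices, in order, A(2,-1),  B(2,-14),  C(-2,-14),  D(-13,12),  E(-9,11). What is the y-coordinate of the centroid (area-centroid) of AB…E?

-205/144

Apply the shoelace formula. First the cross-terms c_i = x_i·y_{i+1} − x_{i+1}·y_i:
  -26, -56, -206, -35, -13  ⇒  2A = -336, A = -168.
Then Σ (y_i + y_{i+1})·c_i = 1435, so ȳ = 1435 / (6·(-168)) = -205/144.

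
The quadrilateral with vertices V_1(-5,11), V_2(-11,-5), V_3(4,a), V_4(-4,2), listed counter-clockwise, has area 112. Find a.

The doubled signed area Σ (x_i y_{i+1} − x_{i+1} y_i) is linear in a.
With a=0 it equals 140; the coefficient of a is -7 (from the two edges through V_3).
So -7·a + 140 = 2·112 = 224 ⇒ a = -12.

-12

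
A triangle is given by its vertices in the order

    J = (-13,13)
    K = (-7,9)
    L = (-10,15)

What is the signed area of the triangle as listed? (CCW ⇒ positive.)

12

Σ = (-26) + (-15) + (65) = 24
Signed area = Σ/2 = 12 (positive ⇒ counter-clockwise traversal).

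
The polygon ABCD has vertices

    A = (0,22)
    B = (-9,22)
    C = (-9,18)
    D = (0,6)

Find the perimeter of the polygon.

44

|AB| = √((-9)² + (0)²) = √81 = 9
|BC| = √((0)² + (-4)²) = √16 = 4
|CD| = √((9)² + (-12)²) = √225 = 15
|DA| = √((0)² + (16)²) = √256 = 16
Perimeter = 9 + 4 + 15 + 16 = 44.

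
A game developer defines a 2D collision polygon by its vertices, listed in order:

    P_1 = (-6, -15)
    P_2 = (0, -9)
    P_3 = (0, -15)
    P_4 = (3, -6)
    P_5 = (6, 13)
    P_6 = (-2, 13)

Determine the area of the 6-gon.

193

P_1→P_2: (-6)(-9) − (0)(-15) = 54
P_2→P_3: (0)(-15) − (0)(-9) = 0
P_3→P_4: (0)(-6) − (3)(-15) = 45
P_4→P_5: (3)(13) − (6)(-6) = 75
P_5→P_6: (6)(13) − (-2)(13) = 104
P_6→P_1: (-2)(-15) − (-6)(13) = 108
Σ = 386
Area = |Σ|/2 = 193.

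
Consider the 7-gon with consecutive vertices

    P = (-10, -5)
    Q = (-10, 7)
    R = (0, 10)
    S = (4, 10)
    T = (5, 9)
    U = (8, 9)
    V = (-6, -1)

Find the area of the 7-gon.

Apply the surveyor's formula: 2A = Σ (x_i·y_{i+1} − x_{i+1}·y_i), indices taken mod 7.
Σ = (-120) + (-100) + (-40) + (-14) + (-27) + (46) + (20) = -235
Area = |Σ|/2 = 117.5.

117.5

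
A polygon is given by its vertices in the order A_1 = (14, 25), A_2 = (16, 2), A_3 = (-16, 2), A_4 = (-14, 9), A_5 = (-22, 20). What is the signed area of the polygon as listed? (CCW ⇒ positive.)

Apply the surveyor's formula: 2A = Σ (x_i·y_{i+1} − x_{i+1}·y_i), indices taken mod 5.
Cross-terms: -372, 64, -116, -82, -830  ⇒  Σ = -1336
Signed area = Σ/2 = -668 (negative ⇒ clockwise traversal).

-668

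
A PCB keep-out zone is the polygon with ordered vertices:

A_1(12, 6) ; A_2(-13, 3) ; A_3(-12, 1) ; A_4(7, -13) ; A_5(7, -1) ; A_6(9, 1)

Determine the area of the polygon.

214

Apply Gauss's area formula: 2A = Σ (x_i·y_{i+1} − x_{i+1}·y_i), indices taken mod 6.
Cross-terms: 114, 23, 149, 84, 16, 42  ⇒  Σ = 428
Area = |Σ|/2 = 214.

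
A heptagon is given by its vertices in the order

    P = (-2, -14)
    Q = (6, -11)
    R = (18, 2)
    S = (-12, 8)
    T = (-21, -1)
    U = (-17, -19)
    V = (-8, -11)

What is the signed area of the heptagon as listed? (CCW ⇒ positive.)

585.5

Apply the shoelace formula: 2A = Σ (x_i·y_{i+1} − x_{i+1}·y_i), indices taken mod 7.
P→Q: (-2)(-11) − (6)(-14) = 106
Q→R: (6)(2) − (18)(-11) = 210
R→S: (18)(8) − (-12)(2) = 168
S→T: (-12)(-1) − (-21)(8) = 180
T→U: (-21)(-19) − (-17)(-1) = 382
U→V: (-17)(-11) − (-8)(-19) = 35
V→P: (-8)(-14) − (-2)(-11) = 90
Σ = 1171
Signed area = Σ/2 = 585.5 (positive ⇒ counter-clockwise traversal).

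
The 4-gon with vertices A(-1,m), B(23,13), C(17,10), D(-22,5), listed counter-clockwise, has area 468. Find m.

The doubled signed area Σ (x_i y_{i+1} − x_{i+1} y_i) is linear in m.
With m=0 it equals 306; the coefficient of m is -45 (from the two edges through A).
So -45·m + 306 = 2·468 = 936 ⇒ m = -14.

-14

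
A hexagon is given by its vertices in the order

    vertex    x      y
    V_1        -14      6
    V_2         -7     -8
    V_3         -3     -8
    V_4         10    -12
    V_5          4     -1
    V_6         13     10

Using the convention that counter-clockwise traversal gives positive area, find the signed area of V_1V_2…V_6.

305.5

Apply the shoelace formula: 2A = Σ (x_i·y_{i+1} − x_{i+1}·y_i), indices taken mod 6.
Σ = (154) + (32) + (116) + (38) + (53) + (218) = 611
Signed area = Σ/2 = 305.5 (positive ⇒ counter-clockwise traversal).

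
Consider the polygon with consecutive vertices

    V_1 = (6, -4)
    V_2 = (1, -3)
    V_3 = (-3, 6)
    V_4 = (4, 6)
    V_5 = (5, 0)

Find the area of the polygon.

Apply Gauss's area formula: 2A = Σ (x_i·y_{i+1} − x_{i+1}·y_i), indices taken mod 5.
V_1→V_2: (6)(-3) − (1)(-4) = -14
V_2→V_3: (1)(6) − (-3)(-3) = -3
V_3→V_4: (-3)(6) − (4)(6) = -42
V_4→V_5: (4)(0) − (5)(6) = -30
V_5→V_1: (5)(-4) − (6)(0) = -20
Σ = -109
Area = |Σ|/2 = 54.5.

54.5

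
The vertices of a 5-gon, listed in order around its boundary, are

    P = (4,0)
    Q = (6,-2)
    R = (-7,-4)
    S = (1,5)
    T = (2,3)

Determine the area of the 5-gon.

48

Cross-terms: -8, -38, -31, -7, -12  ⇒  Σ = -96
Area = |Σ|/2 = 48.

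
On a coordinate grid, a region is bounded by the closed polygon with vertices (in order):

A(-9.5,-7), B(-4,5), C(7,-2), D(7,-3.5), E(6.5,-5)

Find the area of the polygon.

109.125

Σ = (-75.5) + (-27) + (-10.5) + (-12.25) + (-93) = -218.25
Area = |Σ|/2 = 109.125.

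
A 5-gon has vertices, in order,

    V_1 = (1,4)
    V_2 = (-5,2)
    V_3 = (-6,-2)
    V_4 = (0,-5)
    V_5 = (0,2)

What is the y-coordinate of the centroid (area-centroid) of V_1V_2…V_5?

-5/12

Apply the shoelace (surveyor's) formula. First the cross-terms c_i = x_i·y_{i+1} − x_{i+1}·y_i:
  22, 22, 30, 0, -2  ⇒  2A = 72, A = 36.
Then Σ (y_i + y_{i+1})·c_i = -90, so ȳ = -90 / (6·36) = -5/12.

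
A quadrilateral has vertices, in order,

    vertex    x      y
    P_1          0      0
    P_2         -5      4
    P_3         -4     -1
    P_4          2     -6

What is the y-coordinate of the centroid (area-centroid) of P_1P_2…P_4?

-119/141

Apply the shoelace formula. First the cross-terms c_i = x_i·y_{i+1} − x_{i+1}·y_i:
  0, 21, 26, 0  ⇒  2A = 47, A = 23.5.
Then Σ (y_i + y_{i+1})·c_i = -119, so ȳ = -119 / (6·23.5) = -119/141.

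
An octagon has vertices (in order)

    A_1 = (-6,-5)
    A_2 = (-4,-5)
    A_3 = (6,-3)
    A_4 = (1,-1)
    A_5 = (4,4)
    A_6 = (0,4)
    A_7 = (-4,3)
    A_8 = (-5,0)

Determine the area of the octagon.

64.5

Apply the shoelace (surveyor's) formula: 2A = Σ (x_i·y_{i+1} − x_{i+1}·y_i), indices taken mod 8.
A_1→A_2: (-6)(-5) − (-4)(-5) = 10
A_2→A_3: (-4)(-3) − (6)(-5) = 42
A_3→A_4: (6)(-1) − (1)(-3) = -3
A_4→A_5: (1)(4) − (4)(-1) = 8
A_5→A_6: (4)(4) − (0)(4) = 16
A_6→A_7: (0)(3) − (-4)(4) = 16
A_7→A_8: (-4)(0) − (-5)(3) = 15
A_8→A_1: (-5)(-5) − (-6)(0) = 25
Σ = 129
Area = |Σ|/2 = 64.5.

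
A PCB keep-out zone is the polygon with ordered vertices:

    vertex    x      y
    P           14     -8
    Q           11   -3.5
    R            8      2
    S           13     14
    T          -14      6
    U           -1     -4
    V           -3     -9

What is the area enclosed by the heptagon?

329

Apply the surveyor's formula: 2A = Σ (x_i·y_{i+1} − x_{i+1}·y_i), indices taken mod 7.
Σ = (39) + (50) + (86) + (274) + (62) + (-3) + (150) = 658
Area = |Σ|/2 = 329.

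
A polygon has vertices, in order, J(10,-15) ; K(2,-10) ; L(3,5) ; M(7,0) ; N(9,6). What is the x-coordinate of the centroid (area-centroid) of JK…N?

Apply Gauss's area formula. First the cross-terms c_i = x_i·y_{i+1} − x_{i+1}·y_i:
  -70, 40, -35, 42, -195  ⇒  2A = -218, A = -109.
Then Σ (x_i + x_{i+1})·c_i = -4023, so x̄ = -4023 / (6·(-109)) = 1341/218.

1341/218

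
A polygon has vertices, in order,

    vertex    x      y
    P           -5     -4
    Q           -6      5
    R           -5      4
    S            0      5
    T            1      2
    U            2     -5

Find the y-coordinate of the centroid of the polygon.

Apply the shoelace (surveyor's) formula. First the cross-terms c_i = x_i·y_{i+1} − x_{i+1}·y_i:
  -49, 1, -25, -5, -9, -33  ⇒  2A = -120, A = -60.
Then Σ (y_i + y_{i+1})·c_i = 24, so ȳ = 24 / (6·(-60)) = -1/15.

-1/15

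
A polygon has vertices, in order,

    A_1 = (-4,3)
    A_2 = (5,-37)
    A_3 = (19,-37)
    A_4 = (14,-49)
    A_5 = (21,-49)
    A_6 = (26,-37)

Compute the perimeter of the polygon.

|A_1A_2| = √((9)² + (-40)²) = √1681 = 41
|A_2A_3| = √((14)² + (0)²) = √196 = 14
|A_3A_4| = √((-5)² + (-12)²) = √169 = 13
|A_4A_5| = √((7)² + (0)²) = √49 = 7
|A_5A_6| = √((5)² + (12)²) = √169 = 13
|A_6A_1| = √((-30)² + (40)²) = √2500 = 50
Perimeter = 41 + 14 + 13 + 7 + 13 + 50 = 138.

138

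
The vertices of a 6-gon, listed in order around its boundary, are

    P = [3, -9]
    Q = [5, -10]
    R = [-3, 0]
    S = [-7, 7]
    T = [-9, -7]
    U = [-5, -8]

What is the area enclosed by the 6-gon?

91

Apply the shoelace (surveyor's) formula: 2A = Σ (x_i·y_{i+1} − x_{i+1}·y_i), indices taken mod 6.
Σ = (15) + (-30) + (-21) + (112) + (37) + (69) = 182
Area = |Σ|/2 = 91.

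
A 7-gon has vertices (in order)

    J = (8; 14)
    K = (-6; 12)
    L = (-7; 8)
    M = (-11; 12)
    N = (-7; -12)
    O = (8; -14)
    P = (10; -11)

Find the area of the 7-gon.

Cross-terms: 180, 36, 4, 216, 194, 52, 228  ⇒  Σ = 910
Area = |Σ|/2 = 455.

455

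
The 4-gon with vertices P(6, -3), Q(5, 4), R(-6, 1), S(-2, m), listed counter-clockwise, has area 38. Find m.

Write out the shoelace sum; only the two edges meeting at S involve m:
2·Area = [((-6)·m − (-2)·1) + ((-2)·(-3) − 6·m)] + 68
       = -12·m + 76 = 76
⇒ m = 0.

0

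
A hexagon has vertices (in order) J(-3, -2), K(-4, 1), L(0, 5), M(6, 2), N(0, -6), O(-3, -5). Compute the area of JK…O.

62

Cross-terms: -11, -20, -30, -36, -18, -9  ⇒  Σ = -124
Area = |Σ|/2 = 62.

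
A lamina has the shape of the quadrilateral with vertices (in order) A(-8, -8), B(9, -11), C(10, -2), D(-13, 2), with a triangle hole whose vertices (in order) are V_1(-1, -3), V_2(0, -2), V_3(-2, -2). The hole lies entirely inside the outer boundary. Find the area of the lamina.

182

Outer boundary:
Apply Gauss's area formula: 2A = Σ (x_i·y_{i+1} − x_{i+1}·y_i), indices taken mod 4.
Cross-terms: 160, 92, -6, 120  ⇒  Σ = 366
Area = |Σ|/2 = 183.
Hole:
Σ = (2) + (-4) + (4) = 2
Area = |Σ|/2 = 1.
Net area = 183 − 1 = 182.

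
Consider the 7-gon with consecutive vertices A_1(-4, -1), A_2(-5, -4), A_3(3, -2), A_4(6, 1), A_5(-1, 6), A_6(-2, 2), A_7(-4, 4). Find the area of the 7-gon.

Apply the surveyor's formula: 2A = Σ (x_i·y_{i+1} − x_{i+1}·y_i), indices taken mod 7.
Σ = (11) + (22) + (15) + (37) + (10) + (0) + (20) = 115
Area = |Σ|/2 = 57.5.

57.5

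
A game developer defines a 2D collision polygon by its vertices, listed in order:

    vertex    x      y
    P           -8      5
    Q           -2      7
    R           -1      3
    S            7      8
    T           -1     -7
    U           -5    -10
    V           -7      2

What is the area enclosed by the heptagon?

119.5

Apply the shoelace (surveyor's) formula: 2A = Σ (x_i·y_{i+1} − x_{i+1}·y_i), indices taken mod 7.
Σ = (-46) + (1) + (-29) + (-41) + (-25) + (-80) + (-19) = -239
Area = |Σ|/2 = 119.5.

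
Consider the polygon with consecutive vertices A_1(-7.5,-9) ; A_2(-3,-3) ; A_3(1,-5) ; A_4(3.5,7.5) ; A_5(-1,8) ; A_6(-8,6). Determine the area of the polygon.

Apply the shoelace (surveyor's) formula: 2A = Σ (x_i·y_{i+1} − x_{i+1}·y_i), indices taken mod 6.
Σ = (-4.5) + (18) + (25) + (35.5) + (58) + (117) = 249
Area = |Σ|/2 = 124.5.

124.5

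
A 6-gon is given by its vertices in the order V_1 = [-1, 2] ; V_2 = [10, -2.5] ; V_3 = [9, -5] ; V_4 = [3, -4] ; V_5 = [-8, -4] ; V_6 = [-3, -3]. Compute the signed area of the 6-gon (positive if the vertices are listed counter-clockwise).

V_1→V_2: (-1)(-2.5) − (10)(2) = -17.5
V_2→V_3: (10)(-5) − (9)(-2.5) = -27.5
V_3→V_4: (9)(-4) − (3)(-5) = -21
V_4→V_5: (3)(-4) − (-8)(-4) = -44
V_5→V_6: (-8)(-3) − (-3)(-4) = 12
V_6→V_1: (-3)(2) − (-1)(-3) = -9
Σ = -107
Signed area = Σ/2 = -53.5 (negative ⇒ clockwise traversal).

-53.5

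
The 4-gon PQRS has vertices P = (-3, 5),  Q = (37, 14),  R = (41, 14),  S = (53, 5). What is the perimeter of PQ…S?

|PQ| = √((40)² + (9)²) = √1681 = 41
|QR| = √((4)² + (0)²) = √16 = 4
|RS| = √((12)² + (-9)²) = √225 = 15
|SP| = √((-56)² + (0)²) = √3136 = 56
Perimeter = 41 + 4 + 15 + 56 = 116.

116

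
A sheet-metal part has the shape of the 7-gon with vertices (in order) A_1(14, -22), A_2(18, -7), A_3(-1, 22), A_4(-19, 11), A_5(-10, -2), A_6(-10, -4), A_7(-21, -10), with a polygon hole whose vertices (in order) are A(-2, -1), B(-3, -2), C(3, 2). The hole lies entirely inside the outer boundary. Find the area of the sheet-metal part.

Outer boundary:
Cross-terms: 298, 389, 407, 148, 20, 16, 602  ⇒  Σ = 1880
Area = |Σ|/2 = 940.
Hole:
Cross-terms: 1, 0, 1  ⇒  Σ = 2
Area = |Σ|/2 = 1.
Net area = 940 − 1 = 939.

939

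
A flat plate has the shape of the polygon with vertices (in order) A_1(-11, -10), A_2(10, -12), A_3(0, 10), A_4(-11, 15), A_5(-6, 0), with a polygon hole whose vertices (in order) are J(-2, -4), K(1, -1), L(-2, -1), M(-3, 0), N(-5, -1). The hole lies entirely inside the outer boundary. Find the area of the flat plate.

Outer boundary:
Apply Gauss's area formula: 2A = Σ (x_i·y_{i+1} − x_{i+1}·y_i), indices taken mod 5.
Σ = (232) + (100) + (110) + (90) + (60) = 592
Area = |Σ|/2 = 296.
Hole:
Apply the surveyor's formula: 2A = Σ (x_i·y_{i+1} − x_{i+1}·y_i), indices taken mod 5.
Σ = (6) + (-3) + (-3) + (3) + (18) = 21
Area = |Σ|/2 = 10.5.
Net area = 296 − 10.5 = 285.5.

285.5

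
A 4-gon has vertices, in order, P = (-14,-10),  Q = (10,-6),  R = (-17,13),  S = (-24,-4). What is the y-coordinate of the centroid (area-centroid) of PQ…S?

-238/291

Apply Gauss's area formula. First the cross-terms c_i = x_i·y_{i+1} − x_{i+1}·y_i:
  184, 28, 380, 184  ⇒  2A = 776, A = 388.
Then Σ (y_i + y_{i+1})·c_i = -1904, so ȳ = -1904 / (6·388) = -238/291.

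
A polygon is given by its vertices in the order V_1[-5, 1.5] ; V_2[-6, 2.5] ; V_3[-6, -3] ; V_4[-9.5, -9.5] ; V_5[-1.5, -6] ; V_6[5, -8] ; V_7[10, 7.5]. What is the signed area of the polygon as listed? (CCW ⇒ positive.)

V_1→V_2: (-5)(2.5) − (-6)(1.5) = -3.5
V_2→V_3: (-6)(-3) − (-6)(2.5) = 33
V_3→V_4: (-6)(-9.5) − (-9.5)(-3) = 28.5
V_4→V_5: (-9.5)(-6) − (-1.5)(-9.5) = 42.75
V_5→V_6: (-1.5)(-8) − (5)(-6) = 42
V_6→V_7: (5)(7.5) − (10)(-8) = 117.5
V_7→V_1: (10)(1.5) − (-5)(7.5) = 52.5
Σ = 312.75
Signed area = Σ/2 = 156.375 (positive ⇒ counter-clockwise traversal).

156.375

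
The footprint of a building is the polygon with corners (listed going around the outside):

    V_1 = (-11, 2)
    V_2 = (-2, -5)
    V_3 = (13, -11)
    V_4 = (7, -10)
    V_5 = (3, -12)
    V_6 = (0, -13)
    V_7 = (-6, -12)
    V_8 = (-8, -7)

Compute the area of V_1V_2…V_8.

Apply the surveyor's formula: 2A = Σ (x_i·y_{i+1} − x_{i+1}·y_i), indices taken mod 8.
Σ = (59) + (87) + (-53) + (-54) + (-39) + (-78) + (-54) + (-93) = -225
Area = |Σ|/2 = 112.5.

112.5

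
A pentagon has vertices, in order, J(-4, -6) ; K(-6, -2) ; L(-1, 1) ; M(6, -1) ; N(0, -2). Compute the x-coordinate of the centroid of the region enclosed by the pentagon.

Apply the shoelace (surveyor's) formula. First the cross-terms c_i = x_i·y_{i+1} − x_{i+1}·y_i:
  -28, -8, -5, -12, -8  ⇒  2A = -61, A = -30.5.
Then Σ (x_i + x_{i+1})·c_i = 271, so x̄ = 271 / (6·(-30.5)) = -271/183.

-271/183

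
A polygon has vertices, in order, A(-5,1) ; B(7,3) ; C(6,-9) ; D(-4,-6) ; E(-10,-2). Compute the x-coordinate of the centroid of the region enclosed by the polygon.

Apply the shoelace formula. First the cross-terms c_i = x_i·y_{i+1} − x_{i+1}·y_i:
  -22, -81, -72, -52, -20  ⇒  2A = -247, A = -123.5.
Then Σ (x_i + x_{i+1})·c_i = -213, so x̄ = -213 / (6·(-123.5)) = 71/247.

71/247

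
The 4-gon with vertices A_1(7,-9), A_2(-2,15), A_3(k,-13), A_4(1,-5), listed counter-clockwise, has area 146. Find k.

The doubled signed area Σ (x_i y_{i+1} − x_{i+1} y_i) is linear in k.
With k=0 it equals 152; the coefficient of k is -20 (from the two edges through A_3).
So -20·k + 152 = 2·146 = 292 ⇒ k = -7.

-7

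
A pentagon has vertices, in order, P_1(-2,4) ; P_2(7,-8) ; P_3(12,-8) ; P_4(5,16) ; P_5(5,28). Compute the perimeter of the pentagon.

82

|P_1P_2| = √((9)² + (-12)²) = √225 = 15
|P_2P_3| = √((5)² + (0)²) = √25 = 5
|P_3P_4| = √((-7)² + (24)²) = √625 = 25
|P_4P_5| = √((0)² + (12)²) = √144 = 12
|P_5P_1| = √((-7)² + (-24)²) = √625 = 25
Perimeter = 15 + 5 + 25 + 12 + 25 = 82.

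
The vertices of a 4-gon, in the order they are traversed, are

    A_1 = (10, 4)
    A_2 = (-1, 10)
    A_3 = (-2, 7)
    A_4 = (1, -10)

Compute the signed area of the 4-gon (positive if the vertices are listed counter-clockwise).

Apply Gauss's area formula: 2A = Σ (x_i·y_{i+1} − x_{i+1}·y_i), indices taken mod 4.
Σ = (104) + (13) + (13) + (104) = 234
Signed area = Σ/2 = 117 (positive ⇒ counter-clockwise traversal).

117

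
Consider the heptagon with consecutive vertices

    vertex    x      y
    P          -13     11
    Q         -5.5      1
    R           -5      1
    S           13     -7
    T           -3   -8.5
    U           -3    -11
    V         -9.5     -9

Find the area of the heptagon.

177

Cross-terms: 47.5, -0.5, 22, -131.5, 7.5, -77.5, -221.5  ⇒  Σ = -354
Area = |Σ|/2 = 177.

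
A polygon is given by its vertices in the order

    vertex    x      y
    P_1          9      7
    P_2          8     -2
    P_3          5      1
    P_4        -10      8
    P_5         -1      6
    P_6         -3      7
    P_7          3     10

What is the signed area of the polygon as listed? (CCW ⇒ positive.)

-83.5

Σ = (-74) + (18) + (50) + (-52) + (11) + (-51) + (-69) = -167
Signed area = Σ/2 = -83.5 (negative ⇒ clockwise traversal).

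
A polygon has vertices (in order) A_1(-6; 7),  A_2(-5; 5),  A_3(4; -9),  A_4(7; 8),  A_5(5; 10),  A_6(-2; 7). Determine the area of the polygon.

119

Apply the shoelace formula: 2A = Σ (x_i·y_{i+1} − x_{i+1}·y_i), indices taken mod 6.
Σ = (5) + (25) + (95) + (30) + (55) + (28) = 238
Area = |Σ|/2 = 119.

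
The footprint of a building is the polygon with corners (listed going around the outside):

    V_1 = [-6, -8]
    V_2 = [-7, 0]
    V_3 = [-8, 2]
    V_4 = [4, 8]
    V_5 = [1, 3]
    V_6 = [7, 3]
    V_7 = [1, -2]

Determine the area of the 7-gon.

Apply the surveyor's formula: 2A = Σ (x_i·y_{i+1} − x_{i+1}·y_i), indices taken mod 7.
Σ = (-56) + (-14) + (-72) + (4) + (-18) + (-17) + (-20) = -193
Area = |Σ|/2 = 96.5.

96.5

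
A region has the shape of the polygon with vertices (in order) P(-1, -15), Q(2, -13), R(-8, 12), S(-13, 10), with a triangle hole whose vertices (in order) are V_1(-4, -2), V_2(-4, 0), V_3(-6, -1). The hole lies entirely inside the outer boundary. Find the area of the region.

Outer boundary:
Apply the shoelace (surveyor's) formula: 2A = Σ (x_i·y_{i+1} − x_{i+1}·y_i), indices taken mod 4.
Σ = (43) + (-80) + (76) + (205) = 244
Area = |Σ|/2 = 122.
Hole:
Σ = (-8) + (4) + (8) = 4
Area = |Σ|/2 = 2.
Net area = 122 − 2 = 120.

120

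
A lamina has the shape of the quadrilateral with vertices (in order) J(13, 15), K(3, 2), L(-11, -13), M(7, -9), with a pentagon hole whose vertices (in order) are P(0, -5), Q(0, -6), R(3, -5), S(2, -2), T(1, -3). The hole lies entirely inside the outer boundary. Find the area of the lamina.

Outer boundary:
Σ = (-19) + (-17) + (190) + (222) = 376
Area = |Σ|/2 = 188.
Hole:
Σ = (0) + (18) + (4) + (-4) + (-5) = 13
Area = |Σ|/2 = 6.5.
Net area = 188 − 6.5 = 181.5.

181.5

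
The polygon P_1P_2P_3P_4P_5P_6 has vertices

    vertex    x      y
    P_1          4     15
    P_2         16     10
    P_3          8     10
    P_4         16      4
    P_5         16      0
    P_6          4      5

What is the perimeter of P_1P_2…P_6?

58

|P_1P_2| = √((12)² + (-5)²) = √169 = 13
|P_2P_3| = √((-8)² + (0)²) = √64 = 8
|P_3P_4| = √((8)² + (-6)²) = √100 = 10
|P_4P_5| = √((0)² + (-4)²) = √16 = 4
|P_5P_6| = √((-12)² + (5)²) = √169 = 13
|P_6P_1| = √((0)² + (10)²) = √100 = 10
Perimeter = 13 + 8 + 10 + 4 + 13 + 10 = 58.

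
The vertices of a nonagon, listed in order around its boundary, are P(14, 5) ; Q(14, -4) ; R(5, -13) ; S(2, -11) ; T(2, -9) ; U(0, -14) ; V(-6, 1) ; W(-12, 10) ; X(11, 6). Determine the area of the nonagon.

Apply Gauss's area formula: 2A = Σ (x_i·y_{i+1} − x_{i+1}·y_i), indices taken mod 9.
Cross-terms: -126, -162, -29, 4, -28, -84, -48, -182, -29  ⇒  Σ = -684
Area = |Σ|/2 = 342.

342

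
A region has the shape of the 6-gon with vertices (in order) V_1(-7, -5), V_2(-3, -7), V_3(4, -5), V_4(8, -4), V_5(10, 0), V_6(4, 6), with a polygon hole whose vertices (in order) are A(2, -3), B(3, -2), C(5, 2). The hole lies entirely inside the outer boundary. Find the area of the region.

Outer boundary:
Apply Gauss's area formula: 2A = Σ (x_i·y_{i+1} − x_{i+1}·y_i), indices taken mod 6.
Cross-terms: 34, 43, 24, 40, 60, 22  ⇒  Σ = 223
Area = |Σ|/2 = 111.5.
Hole:
Σ = (5) + (16) + (-19) = 2
Area = |Σ|/2 = 1.
Net area = 111.5 − 1 = 110.5.

110.5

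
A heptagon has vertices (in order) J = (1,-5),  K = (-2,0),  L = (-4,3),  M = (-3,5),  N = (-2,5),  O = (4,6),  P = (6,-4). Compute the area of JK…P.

J→K: (1)(0) − (-2)(-5) = -10
K→L: (-2)(3) − (-4)(0) = -6
L→M: (-4)(5) − (-3)(3) = -11
M→N: (-3)(5) − (-2)(5) = -5
N→O: (-2)(6) − (4)(5) = -32
O→P: (4)(-4) − (6)(6) = -52
P→J: (6)(-5) − (1)(-4) = -26
Σ = -142
Area = |Σ|/2 = 71.

71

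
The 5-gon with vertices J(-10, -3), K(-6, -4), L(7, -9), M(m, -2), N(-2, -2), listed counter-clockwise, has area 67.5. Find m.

The doubled signed area Σ (x_i y_{i+1} − x_{i+1} y_i) is linear in m.
With m=0 it equals 72; the coefficient of m is 7 (from the two edges through M).
So 7·m + 72 = 2·67.5 = 135 ⇒ m = 9.

9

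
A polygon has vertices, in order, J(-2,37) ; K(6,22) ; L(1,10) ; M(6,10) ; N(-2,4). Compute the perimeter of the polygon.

|JK| = √((8)² + (-15)²) = √289 = 17
|KL| = √((-5)² + (-12)²) = √169 = 13
|LM| = √((5)² + (0)²) = √25 = 5
|MN| = √((-8)² + (-6)²) = √100 = 10
|NJ| = √((0)² + (33)²) = √1089 = 33
Perimeter = 17 + 13 + 5 + 10 + 33 = 78.

78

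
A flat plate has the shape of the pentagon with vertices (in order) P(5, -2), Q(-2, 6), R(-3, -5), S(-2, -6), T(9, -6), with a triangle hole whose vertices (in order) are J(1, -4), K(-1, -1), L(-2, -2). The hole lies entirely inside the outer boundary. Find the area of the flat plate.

Outer boundary:
Apply the shoelace formula: 2A = Σ (x_i·y_{i+1} − x_{i+1}·y_i), indices taken mod 5.
Cross-terms: 26, 28, 8, 66, 12  ⇒  Σ = 140
Area = |Σ|/2 = 70.
Hole:
Σ = (-5) + (0) + (10) = 5
Area = |Σ|/2 = 2.5.
Net area = 70 − 2.5 = 67.5.

67.5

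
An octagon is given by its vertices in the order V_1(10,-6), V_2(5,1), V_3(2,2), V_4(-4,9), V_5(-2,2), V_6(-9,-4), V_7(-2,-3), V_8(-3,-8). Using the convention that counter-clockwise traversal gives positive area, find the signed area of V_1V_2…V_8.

Cross-terms: 40, 8, 26, 10, 26, 19, 7, 98  ⇒  Σ = 234
Signed area = Σ/2 = 117 (positive ⇒ counter-clockwise traversal).

117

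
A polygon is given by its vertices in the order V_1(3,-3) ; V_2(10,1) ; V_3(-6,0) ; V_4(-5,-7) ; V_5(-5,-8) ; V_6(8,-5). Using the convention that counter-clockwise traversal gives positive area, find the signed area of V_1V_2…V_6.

83

Apply the shoelace formula: 2A = Σ (x_i·y_{i+1} − x_{i+1}·y_i), indices taken mod 6.
V_1→V_2: (3)(1) − (10)(-3) = 33
V_2→V_3: (10)(0) − (-6)(1) = 6
V_3→V_4: (-6)(-7) − (-5)(0) = 42
V_4→V_5: (-5)(-8) − (-5)(-7) = 5
V_5→V_6: (-5)(-5) − (8)(-8) = 89
V_6→V_1: (8)(-3) − (3)(-5) = -9
Σ = 166
Signed area = Σ/2 = 83 (positive ⇒ counter-clockwise traversal).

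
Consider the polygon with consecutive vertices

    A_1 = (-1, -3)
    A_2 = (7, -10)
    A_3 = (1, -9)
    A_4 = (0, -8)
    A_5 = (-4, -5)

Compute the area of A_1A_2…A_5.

Apply the shoelace (surveyor's) formula: 2A = Σ (x_i·y_{i+1} − x_{i+1}·y_i), indices taken mod 5.
Σ = (31) + (-53) + (-8) + (-32) + (7) = -55
Area = |Σ|/2 = 27.5.

27.5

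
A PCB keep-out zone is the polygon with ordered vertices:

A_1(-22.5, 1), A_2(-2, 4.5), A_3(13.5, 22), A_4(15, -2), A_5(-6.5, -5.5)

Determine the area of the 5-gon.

393.375

Apply the shoelace formula: 2A = Σ (x_i·y_{i+1} − x_{i+1}·y_i), indices taken mod 5.
Σ = (-99.25) + (-104.75) + (-357) + (-95.5) + (-130.25) = -786.75
Area = |Σ|/2 = 393.375.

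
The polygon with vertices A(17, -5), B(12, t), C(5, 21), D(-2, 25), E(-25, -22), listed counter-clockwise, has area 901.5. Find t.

13

Write out the shoelace sum; only the two edges meeting at B involve t:
2·Area = [(17·t − 12·(-5)) + (12·21 − 5·t)] + 1335
       = 12·t + 1647 = 1803
⇒ t = 13.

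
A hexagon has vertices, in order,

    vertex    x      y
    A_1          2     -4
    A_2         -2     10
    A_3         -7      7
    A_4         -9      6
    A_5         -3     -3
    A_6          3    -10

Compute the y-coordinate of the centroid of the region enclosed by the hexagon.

Apply Gauss's area formula. First the cross-terms c_i = x_i·y_{i+1} − x_{i+1}·y_i:
  12, 56, 21, 45, 39, 8  ⇒  2A = 181, A = 90.5.
Then Σ (y_i + y_{i+1})·c_i = 813, so ȳ = 813 / (6·90.5) = 271/181.

271/181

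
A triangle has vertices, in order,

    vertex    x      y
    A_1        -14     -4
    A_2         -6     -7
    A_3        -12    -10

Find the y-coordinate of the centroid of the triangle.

-7

Apply the shoelace (surveyor's) formula. First the cross-terms c_i = x_i·y_{i+1} − x_{i+1}·y_i:
  74, -24, -92  ⇒  2A = -42, A = -21.
Then Σ (y_i + y_{i+1})·c_i = 882, so ȳ = 882 / (6·(-21)) = -7.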